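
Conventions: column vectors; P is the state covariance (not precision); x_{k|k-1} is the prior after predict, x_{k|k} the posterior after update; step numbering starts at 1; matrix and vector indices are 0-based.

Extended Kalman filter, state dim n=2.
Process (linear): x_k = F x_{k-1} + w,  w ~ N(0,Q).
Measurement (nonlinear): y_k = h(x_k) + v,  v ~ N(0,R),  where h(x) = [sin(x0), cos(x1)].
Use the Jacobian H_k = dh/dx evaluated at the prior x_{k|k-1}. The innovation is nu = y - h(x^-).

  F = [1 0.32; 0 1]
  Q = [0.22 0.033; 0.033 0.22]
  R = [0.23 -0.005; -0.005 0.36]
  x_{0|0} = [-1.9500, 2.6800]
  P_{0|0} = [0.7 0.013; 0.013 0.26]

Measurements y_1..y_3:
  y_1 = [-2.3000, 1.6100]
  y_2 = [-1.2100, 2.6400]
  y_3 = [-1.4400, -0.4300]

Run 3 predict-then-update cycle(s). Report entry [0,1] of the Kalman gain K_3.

step 1: x^-=[-1.0924, 2.6800]  P^-=[0.9549 0.1292; 0.1292 0.4800]  H_jac=[0.4604 0.0000; 0.0000 -0.4454]  S=[0.4324 -0.0315; -0.0315 0.4552]  K=[1.0126 -0.0564; 0.1039 -0.4624]  nu=[-1.4123, 2.5053]  x^+=[-2.6637, 1.3747]  P^+=[0.5065 0.0569; 0.0569 0.3750]
step 2: x^-=[-2.2238, 1.3747]  P^-=[0.8014 0.2099; 0.2099 0.5950]  H_jac=[-0.6076 0.0000; 0.0000 -0.9808]  S=[0.5258 0.1201; 0.1201 0.9324]  K=[-0.9021 -0.1046; -0.1026 -0.6127]  nu=[-0.4157, 2.4452]  x^+=[-2.1046, -0.0807]  P^+=[0.3406 0.0338; 0.0338 0.2243]
step 3: x^-=[-2.1304, -0.0807]  P^-=[0.6052 0.1386; 0.1386 0.4443]  H_jac=[-0.5309 0.0000; 0.0000 0.0806]  S=[0.4006 -0.0109; -0.0109 0.3629]  K=[-0.8019 0.0066; -0.1811 0.0932]  nu=[-0.5926, -1.4267]  x^+=[-1.6647, -0.1064]  P^+=[0.3475 0.0794; 0.0794 0.4277]

K[0,1] = 0.0066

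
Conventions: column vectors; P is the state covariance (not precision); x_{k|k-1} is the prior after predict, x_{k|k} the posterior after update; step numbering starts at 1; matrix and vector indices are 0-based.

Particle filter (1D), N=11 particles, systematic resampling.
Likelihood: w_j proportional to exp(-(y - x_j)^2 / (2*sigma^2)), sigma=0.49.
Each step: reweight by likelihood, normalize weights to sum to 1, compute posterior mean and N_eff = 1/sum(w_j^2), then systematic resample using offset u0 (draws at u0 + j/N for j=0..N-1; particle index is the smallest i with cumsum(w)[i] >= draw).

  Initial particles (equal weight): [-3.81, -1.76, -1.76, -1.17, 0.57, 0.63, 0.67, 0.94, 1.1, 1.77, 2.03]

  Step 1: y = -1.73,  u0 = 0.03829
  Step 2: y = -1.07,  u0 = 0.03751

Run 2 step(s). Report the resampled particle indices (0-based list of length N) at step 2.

step 1: w=[0.0000, 0.3966, 0.3966, 0.2068, 0.0000, 0.0000, 0.0000, 0.0000, 0.0000, 0.0000, 0.0000]  mean=-1.6381  Neff=2.7987  idx=[1, 1, 1, 1, 2, 2, 2, 2, 2, 3, 3]
step 2: w=[0.0700, 0.0700, 0.0700, 0.0700, 0.0700, 0.0700, 0.0700, 0.0700, 0.0700, 0.1849, 0.1849]  mean=-1.5419  Neff=8.8901  idx=[0, 1, 3, 4, 5, 7, 8, 9, 9, 10, 10]

resampled_idx = [0, 1, 3, 4, 5, 7, 8, 9, 9, 10, 10]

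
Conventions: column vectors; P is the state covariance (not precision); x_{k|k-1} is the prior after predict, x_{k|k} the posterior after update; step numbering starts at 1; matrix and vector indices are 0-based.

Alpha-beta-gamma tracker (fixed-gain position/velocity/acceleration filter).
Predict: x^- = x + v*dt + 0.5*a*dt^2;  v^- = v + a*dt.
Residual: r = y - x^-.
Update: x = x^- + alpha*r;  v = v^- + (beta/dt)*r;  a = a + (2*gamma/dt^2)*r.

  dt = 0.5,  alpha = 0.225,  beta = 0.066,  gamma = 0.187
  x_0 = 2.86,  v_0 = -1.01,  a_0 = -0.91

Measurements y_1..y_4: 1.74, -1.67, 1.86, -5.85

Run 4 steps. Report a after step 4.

a_post = -4.2335

step 1: x_pred=2.2412  r=-0.5012  x^+=2.1285  v^+=-1.5312  a^+=-1.6599
step 2: x_pred=1.1554  r=-2.8254  x^+=0.5197  v^+=-2.7341  a^+=-5.8867
step 3: x_pred=-1.5832  r=3.4432  x^+=-0.8085  v^+=-5.2229  a^+=-0.7357
step 4: x_pred=-3.5119  r=-2.3381  x^+=-4.0379  v^+=-5.8994  a^+=-4.2335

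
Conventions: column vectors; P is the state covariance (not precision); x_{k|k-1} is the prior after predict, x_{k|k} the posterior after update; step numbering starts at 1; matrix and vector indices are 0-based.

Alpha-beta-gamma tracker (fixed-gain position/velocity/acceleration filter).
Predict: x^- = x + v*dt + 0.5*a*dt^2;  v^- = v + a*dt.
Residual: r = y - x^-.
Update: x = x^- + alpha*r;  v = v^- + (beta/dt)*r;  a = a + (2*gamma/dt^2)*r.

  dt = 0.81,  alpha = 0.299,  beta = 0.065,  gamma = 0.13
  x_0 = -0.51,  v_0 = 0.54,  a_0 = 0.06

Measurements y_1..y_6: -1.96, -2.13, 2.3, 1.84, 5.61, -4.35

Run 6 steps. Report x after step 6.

x_post = 1.1671

step 1: x_pred=-0.0529  r=-1.9071  x^+=-0.6231  v^+=0.4356  a^+=-0.6957
step 2: x_pred=-0.4986  r=-1.6314  x^+=-0.9864  v^+=-0.2589  a^+=-1.3422
step 3: x_pred=-1.6364  r=3.9364  x^+=-0.4594  v^+=-1.0302  a^+=0.2177
step 4: x_pred=-1.2225  r=3.0625  x^+=-0.3068  v^+=-0.6082  a^+=1.4313
step 5: x_pred=-0.3299  r=5.9399  x^+=1.4461  v^+=1.0278  a^+=3.7852
step 6: x_pred=3.5204  r=-7.8704  x^+=1.1671  v^+=3.4622  a^+=0.6663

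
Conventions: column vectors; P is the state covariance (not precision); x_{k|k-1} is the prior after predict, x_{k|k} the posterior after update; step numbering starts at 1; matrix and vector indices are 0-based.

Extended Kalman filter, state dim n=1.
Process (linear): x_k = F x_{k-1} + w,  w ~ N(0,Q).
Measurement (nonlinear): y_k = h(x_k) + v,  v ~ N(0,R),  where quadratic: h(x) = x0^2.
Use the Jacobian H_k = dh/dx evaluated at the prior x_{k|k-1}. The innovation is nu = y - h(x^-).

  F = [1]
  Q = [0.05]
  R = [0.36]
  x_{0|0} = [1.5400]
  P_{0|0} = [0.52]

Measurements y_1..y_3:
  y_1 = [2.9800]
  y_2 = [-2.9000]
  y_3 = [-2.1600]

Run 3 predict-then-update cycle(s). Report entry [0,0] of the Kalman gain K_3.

step 1: x^-=[1.5400]  P^-=[0.5700]  H_jac=[3.0800]  S=[5.7672]  K=[0.3044]  nu=[0.6084]  x^+=[1.7252]  P^+=[0.0356]
step 2: x^-=[1.7252]  P^-=[0.0856]  H_jac=[3.4504]  S=[1.3789]  K=[0.2142]  nu=[-5.8763]  x^+=[0.4668]  P^+=[0.0223]
step 3: x^-=[0.4668]  P^-=[0.0723]  H_jac=[0.9335]  S=[0.4230]  K=[0.1596]  nu=[-2.3779]  x^+=[0.0872]  P^+=[0.0616]

K[0,0] = 0.1596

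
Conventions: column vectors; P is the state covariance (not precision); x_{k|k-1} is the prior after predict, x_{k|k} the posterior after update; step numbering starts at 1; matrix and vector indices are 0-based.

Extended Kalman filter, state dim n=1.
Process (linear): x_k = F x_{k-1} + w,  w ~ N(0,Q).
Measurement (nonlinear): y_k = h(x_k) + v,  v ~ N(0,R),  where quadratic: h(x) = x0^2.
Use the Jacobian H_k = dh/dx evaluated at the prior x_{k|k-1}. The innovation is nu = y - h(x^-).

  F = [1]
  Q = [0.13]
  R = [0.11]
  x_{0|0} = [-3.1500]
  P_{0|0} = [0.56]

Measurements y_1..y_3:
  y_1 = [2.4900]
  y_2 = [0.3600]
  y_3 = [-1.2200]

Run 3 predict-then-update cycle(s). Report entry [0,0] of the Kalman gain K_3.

K[0,0] = -0.3838

step 1: x^-=[-3.1500]  P^-=[0.6900]  H_jac=[-6.3000]  S=[27.4961]  K=[-0.1581]  nu=[-7.4325]  x^+=[-1.9750]  P^+=[0.0028]
step 2: x^-=[-1.9750]  P^-=[0.1328]  H_jac=[-3.9499]  S=[2.1813]  K=[-0.2404]  nu=[-3.5405]  x^+=[-1.1238]  P^+=[0.0067]
step 3: x^-=[-1.1238]  P^-=[0.1367]  H_jac=[-2.2476]  S=[0.8006]  K=[-0.3838]  nu=[-2.4830]  x^+=[-0.1709]  P^+=[0.0188]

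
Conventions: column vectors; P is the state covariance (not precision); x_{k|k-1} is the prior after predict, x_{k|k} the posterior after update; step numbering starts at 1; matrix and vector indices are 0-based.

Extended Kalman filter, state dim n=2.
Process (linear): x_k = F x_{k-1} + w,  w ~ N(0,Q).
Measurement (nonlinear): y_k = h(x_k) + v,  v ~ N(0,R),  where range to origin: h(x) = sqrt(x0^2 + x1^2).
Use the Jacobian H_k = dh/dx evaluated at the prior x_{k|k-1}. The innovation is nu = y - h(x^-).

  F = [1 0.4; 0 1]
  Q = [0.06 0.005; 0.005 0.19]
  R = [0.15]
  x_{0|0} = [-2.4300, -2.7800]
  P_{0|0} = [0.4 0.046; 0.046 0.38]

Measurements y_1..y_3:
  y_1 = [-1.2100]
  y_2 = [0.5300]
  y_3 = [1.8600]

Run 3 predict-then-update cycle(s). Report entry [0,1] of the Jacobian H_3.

H_jac[0,1] = 0.7883

step 1: x^-=[-3.5420, -2.7800]  P^-=[0.5576 0.2030; 0.2030 0.5700]  H_jac=[-0.7866 -0.6174]  S=[0.9095]  K=[-0.6201; -0.5625]  nu=[-5.7127]  x^+=[0.0003, 0.4335]  P^+=[0.2079 -0.1142; -0.1142 0.2822]
step 2: x^-=[0.1737, 0.4335]  P^-=[0.2217 0.0036; 0.0036 0.4722]  H_jac=[0.3719 0.9283]  S=[0.5901]  K=[0.1455; 0.7452]  nu=[0.0631]  x^+=[0.1828, 0.4804]  P^+=[0.2092 -0.0603; -0.0603 0.1446]
step 3: x^-=[0.3750, 0.4804]  P^-=[0.2441 0.0025; 0.0025 0.3346]  H_jac=[0.6153 0.7883]  S=[0.4528]  K=[0.3361; 0.5859]  nu=[1.2505]  x^+=[0.7953, 1.2132]  P^+=[0.1929 -0.0866; -0.0866 0.1791]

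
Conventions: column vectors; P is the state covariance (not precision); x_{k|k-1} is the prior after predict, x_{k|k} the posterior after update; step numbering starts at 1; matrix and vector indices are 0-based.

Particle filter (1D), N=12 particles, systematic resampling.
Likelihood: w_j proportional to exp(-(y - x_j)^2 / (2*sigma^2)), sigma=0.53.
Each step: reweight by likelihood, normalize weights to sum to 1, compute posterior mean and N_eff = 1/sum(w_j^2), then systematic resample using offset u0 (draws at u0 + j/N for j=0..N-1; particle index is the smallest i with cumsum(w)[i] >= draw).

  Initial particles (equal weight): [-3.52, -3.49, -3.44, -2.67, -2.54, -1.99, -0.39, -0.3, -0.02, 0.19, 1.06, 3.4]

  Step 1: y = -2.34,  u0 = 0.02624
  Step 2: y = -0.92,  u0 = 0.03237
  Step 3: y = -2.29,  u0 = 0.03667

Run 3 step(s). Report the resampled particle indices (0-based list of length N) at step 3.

step 1: w=[0.0294, 0.0333, 0.0406, 0.2885, 0.3261, 0.2816, 0.0004, 0.0002, 0.0000, 0.0000, 0.0000, 0.0000]  mean=-2.5182  Neff=3.6706  idx=[0, 3, 3, 3, 3, 4, 4, 4, 4, 5, 5, 5]
step 2: w=[0.0000, 0.0096, 0.0096, 0.0096, 0.0096, 0.0210, 0.0210, 0.0210, 0.0210, 0.2925, 0.2925, 0.2925]  mean=-2.0624  Neff=3.8645  idx=[4, 8, 9, 9, 9, 10, 10, 10, 10, 11, 11, 11]
step 3: w=[0.0759, 0.0878, 0.0836, 0.0836, 0.0836, 0.0836, 0.0836, 0.0836, 0.0836, 0.0836, 0.0836, 0.0836]  mean=-2.0899  Neff=11.9890  idx=[0, 1, 2, 3, 4, 5, 6, 7, 8, 9, 10, 11]

resampled_idx = [0, 1, 2, 3, 4, 5, 6, 7, 8, 9, 10, 11]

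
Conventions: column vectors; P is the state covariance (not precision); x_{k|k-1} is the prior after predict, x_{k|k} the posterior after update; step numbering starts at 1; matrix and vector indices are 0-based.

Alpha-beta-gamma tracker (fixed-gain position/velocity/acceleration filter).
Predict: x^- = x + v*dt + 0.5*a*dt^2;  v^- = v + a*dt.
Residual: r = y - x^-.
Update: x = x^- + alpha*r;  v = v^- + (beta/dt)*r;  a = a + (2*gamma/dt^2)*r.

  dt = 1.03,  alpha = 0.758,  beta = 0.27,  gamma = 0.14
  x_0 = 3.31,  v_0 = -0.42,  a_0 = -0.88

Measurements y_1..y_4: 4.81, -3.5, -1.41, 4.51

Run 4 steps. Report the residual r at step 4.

resid = 11.3081

step 1: x_pred=2.4106  r=2.3994  x^+=4.2293  v^+=-0.6974  a^+=-0.2467
step 2: x_pred=3.3801  r=-6.8801  x^+=-1.8350  v^+=-2.7551  a^+=-2.0626
step 3: x_pred=-5.7669  r=4.3569  x^+=-2.4644  v^+=-3.7375  a^+=-0.9127
step 4: x_pred=-6.7981  r=11.3081  x^+=1.7734  v^+=-1.7133  a^+=2.0718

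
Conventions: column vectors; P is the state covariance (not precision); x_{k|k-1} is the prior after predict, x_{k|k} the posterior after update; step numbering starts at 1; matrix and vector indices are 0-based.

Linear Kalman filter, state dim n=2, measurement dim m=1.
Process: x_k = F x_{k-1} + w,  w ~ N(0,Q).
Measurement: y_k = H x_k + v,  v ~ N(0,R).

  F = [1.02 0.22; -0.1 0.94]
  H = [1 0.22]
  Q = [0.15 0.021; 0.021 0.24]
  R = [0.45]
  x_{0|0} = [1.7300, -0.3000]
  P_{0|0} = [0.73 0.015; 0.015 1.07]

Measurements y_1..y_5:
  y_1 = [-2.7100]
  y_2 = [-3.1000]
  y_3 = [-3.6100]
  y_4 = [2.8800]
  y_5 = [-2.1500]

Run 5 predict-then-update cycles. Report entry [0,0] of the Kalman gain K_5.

K[0,0] = 0.4492

step 1: x^-=[1.6986, -0.4550]  P^-=[0.9680 0.1819; 0.1819 1.1899]  S=[1.5556]  K=[0.6480; 0.2852]  nu=[-4.3085]  x^+=[-1.0932, -1.6838]  P^+=[0.3148 -0.1056; -0.1056 1.0634]
step 2: x^-=[-1.4855, -1.4734]  P^-=[0.4816 0.1099; 0.1099 1.2026]  S=[1.0382]  K=[0.4872; 0.3607]  nu=[-1.2903]  x^+=[-2.1142, -1.9388]  P^+=[0.2352 -0.0726; -0.0726 1.0676]
step 3: x^-=[-2.5830, -1.6110]  P^-=[0.4138 0.1498; 0.1498 1.1993]  S=[0.9878]  K=[0.4523; 0.4188]  nu=[-0.6726]  x^+=[-2.8872, -1.8927]  P^+=[0.2117 -0.0373; -0.0373 1.0261]
step 4: x^-=[-3.3613, -1.4904]  P^-=[0.4032 0.1767; 0.1767 1.1558]  S=[0.9869]  K=[0.4480; 0.4367]  nu=[6.5692]  x^+=[-0.4186, 1.3781]  P^+=[0.2052 -0.0164; -0.0164 0.9676]
step 5: x^-=[-0.1238, 1.3373]  P^-=[0.4030 0.1848; 0.1848 1.1001]  S=[0.9875]  K=[0.4492; 0.4322]  nu=[-2.3204]  x^+=[-1.1662, 0.3343]  P^+=[0.2037 -0.0069; -0.0069 0.9156]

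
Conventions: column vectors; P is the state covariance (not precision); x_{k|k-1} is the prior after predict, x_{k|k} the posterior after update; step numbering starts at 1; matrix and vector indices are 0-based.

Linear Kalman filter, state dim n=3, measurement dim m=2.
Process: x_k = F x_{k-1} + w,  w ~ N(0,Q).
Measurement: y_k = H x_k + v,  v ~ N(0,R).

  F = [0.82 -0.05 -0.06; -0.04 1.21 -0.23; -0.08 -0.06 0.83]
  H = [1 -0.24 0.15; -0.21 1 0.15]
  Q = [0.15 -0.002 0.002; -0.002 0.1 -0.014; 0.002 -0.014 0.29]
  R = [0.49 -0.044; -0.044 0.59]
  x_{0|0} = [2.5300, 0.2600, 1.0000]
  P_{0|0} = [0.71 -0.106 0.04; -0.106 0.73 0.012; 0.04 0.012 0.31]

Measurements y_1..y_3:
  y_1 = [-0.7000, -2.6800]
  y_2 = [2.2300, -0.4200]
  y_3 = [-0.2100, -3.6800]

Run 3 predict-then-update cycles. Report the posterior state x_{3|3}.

x_post = [0.2053, -2.5208, 0.5102]

step 1: x^-=[2.0016, -0.0166, 0.6120]  P^-=[0.6352 -0.1787 -0.0261; -0.1787 1.1906 -0.1023; -0.0261 -0.1023 0.5032]  S=[1.2904 -0.6543; -0.6543 1.8660]  K=[0.5310 0.0168; -0.0514 0.6319; 0.0627 0.0105]  nu=[-2.7974, -2.3349]  x^+=[0.4770, -1.3482, 0.4121]  P^+=[0.2825 0.0556 -0.0650; 0.0556 0.3995 -0.0850; -0.0650 -0.0850 0.4988]
step 2: x^-=[0.4338, -1.7452, 0.3848]  P^-=[0.3441 0.0441 -0.0840; 0.0441 0.7525 -0.2282; -0.0840 -0.2282 0.6545]  S=[0.8622 -0.2718; -0.2718 1.2908]  K=[0.3880 0.0501; -0.0266 0.5437; 0.0562 -0.0752]  nu=[1.3196, 1.3586]  x^+=[1.0139, -1.0417, 0.3568]  P^+=[0.2216 0.0748 -0.1051; 0.0748 0.3625 -0.1652; -0.1051 -0.1652 0.6422]
step 3: x^-=[0.8621, -1.3831, 0.2776]  P^-=[0.3055 0.0817 -0.1126; 0.0817 0.7478 -0.3359; -0.1126 -0.3359 0.7663]  S=[0.8070 -0.2362; -0.2362 1.2405]  K=[0.3531 0.0678; -0.0245 0.5437; 0.0596 -0.1477]  nu=[-1.4456, -2.1575]  x^+=[0.2053, -2.5208, 0.5102]  P^+=[0.2104 0.0879 -0.1285; 0.0879 0.3743 -0.2266; -0.1285 -0.2266 0.7322]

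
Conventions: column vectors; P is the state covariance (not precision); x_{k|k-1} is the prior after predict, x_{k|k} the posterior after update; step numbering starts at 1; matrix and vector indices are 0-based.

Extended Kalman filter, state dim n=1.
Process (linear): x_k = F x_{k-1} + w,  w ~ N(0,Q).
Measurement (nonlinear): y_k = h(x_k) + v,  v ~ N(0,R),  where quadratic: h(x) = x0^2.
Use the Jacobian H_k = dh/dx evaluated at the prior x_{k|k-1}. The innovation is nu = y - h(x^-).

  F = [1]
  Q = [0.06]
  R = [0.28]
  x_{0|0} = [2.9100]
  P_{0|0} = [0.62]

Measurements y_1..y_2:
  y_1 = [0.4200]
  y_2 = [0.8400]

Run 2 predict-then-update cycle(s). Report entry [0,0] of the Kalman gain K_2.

step 1: x^-=[2.9100]  P^-=[0.6800]  H_jac=[5.8200]  S=[23.3132]  K=[0.1698]  nu=[-8.0481]  x^+=[1.5438]  P^+=[0.0082]
step 2: x^-=[1.5438]  P^-=[0.0682]  H_jac=[3.0875]  S=[0.9298]  K=[0.2264]  nu=[-1.5432]  x^+=[1.1945]  P^+=[0.0205]

K[0,0] = 0.2264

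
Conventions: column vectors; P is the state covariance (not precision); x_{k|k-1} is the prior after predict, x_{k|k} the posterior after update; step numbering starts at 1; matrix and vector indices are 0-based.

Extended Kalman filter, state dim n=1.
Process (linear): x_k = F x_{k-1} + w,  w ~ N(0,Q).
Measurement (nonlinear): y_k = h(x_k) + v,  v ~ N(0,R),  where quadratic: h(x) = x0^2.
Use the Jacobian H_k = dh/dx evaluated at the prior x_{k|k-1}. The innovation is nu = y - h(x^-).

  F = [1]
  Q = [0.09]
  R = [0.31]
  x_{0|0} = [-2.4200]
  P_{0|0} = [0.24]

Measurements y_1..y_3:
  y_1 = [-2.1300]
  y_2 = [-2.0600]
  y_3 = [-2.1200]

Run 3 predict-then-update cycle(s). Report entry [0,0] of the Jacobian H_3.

H_jac[0,0] = -0.0826

step 1: x^-=[-2.4200]  P^-=[0.3300]  H_jac=[-4.8400]  S=[8.0404]  K=[-0.1986]  nu=[-7.9864]  x^+=[-0.8335]  P^+=[0.0127]
step 2: x^-=[-0.8335]  P^-=[0.1027]  H_jac=[-1.6671]  S=[0.5955]  K=[-0.2876]  nu=[-2.7548]  x^+=[-0.0413]  P^+=[0.0535]
step 3: x^-=[-0.0413]  P^-=[0.1435]  H_jac=[-0.0826]  S=[0.3110]  K=[-0.0381]  nu=[-2.1217]  x^+=[0.0396]  P^+=[0.1430]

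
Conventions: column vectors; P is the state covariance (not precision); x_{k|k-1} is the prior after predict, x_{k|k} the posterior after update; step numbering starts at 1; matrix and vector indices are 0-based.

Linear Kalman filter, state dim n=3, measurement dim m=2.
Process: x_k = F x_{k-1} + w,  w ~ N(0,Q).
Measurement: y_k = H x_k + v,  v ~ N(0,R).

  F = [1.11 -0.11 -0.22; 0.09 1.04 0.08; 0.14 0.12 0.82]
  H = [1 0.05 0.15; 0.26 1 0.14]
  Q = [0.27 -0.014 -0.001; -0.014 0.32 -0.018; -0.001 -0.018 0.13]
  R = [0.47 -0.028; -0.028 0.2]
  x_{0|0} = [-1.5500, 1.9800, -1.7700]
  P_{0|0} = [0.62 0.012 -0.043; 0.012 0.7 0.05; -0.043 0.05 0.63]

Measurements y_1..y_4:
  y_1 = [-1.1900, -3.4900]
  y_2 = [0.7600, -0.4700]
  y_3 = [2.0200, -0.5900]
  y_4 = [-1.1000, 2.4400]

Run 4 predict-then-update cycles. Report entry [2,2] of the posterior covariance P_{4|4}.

step 1: x^-=[-1.5489, 1.7781, -1.4308]  P^-=[1.0934 -0.0443 -0.0698; -0.0443 1.0961 0.1598; -0.0698 0.1598 0.5762]  S=[1.5561 0.2909; 0.2909 1.3979]  K=[0.6906 0.0210; -0.1310 0.8191; -0.0145 0.1621]  nu=[0.4846, -4.6651]  x^+=[-1.3120, -2.1066, -2.1939]  P^+=[0.3423 -0.0913 -0.0915; -0.0913 0.1939 -0.0191; -0.0915 -0.0191 0.5405]
step 2: x^-=[-0.7420, -2.4844, -2.2355]  P^-=[0.7863 -0.1178 -0.1368; -0.1178 0.5144 0.0075; -0.1368 0.0075 0.4751]  S=[1.2155 0.0695; 0.0695 0.7077]  K=[0.6232 0.0342; -0.1146 0.6963; -0.0571 0.0599]  nu=[1.9615, 2.5203]  x^+=[0.5665, -0.9545, -2.1965]  P^+=[0.3104 -0.0777 -0.0975; -0.0777 0.1664 -0.0267; -0.0975 -0.0267 0.4691]
step 3: x^-=[1.2170, -1.1174, -1.8364]  P^-=[0.7425 -0.0996 -0.1314; -0.0996 0.4851 -0.0061; -0.1314 -0.0061 0.4236]  S=[1.1738 0.0729; 0.0729 0.6806]  K=[0.6087 0.0452; -0.1075 0.6850; -0.0602 0.0345]  nu=[1.1343, 0.4681]  x^+=[1.9287, -0.9187, -1.8885]  P^+=[0.3022 -0.0739 -0.0908; -0.0739 0.1629 -0.0265; -0.0908 -0.0265 0.4189]
step 4: x^-=[2.6573, -0.9329, -1.3888]  P^-=[0.7256 -0.0943 -0.1172; -0.0943 0.4818 -0.0085; -0.1172 -0.0085 0.3914]  S=[1.1609 0.0751; 0.0751 0.6786]  K=[0.6027 0.0481; -0.1058 0.6839; -0.0526 0.0292]  nu=[-3.5024, 2.8764]  x^+=[0.6848, 1.4048, -1.1205]  P^+=[0.2980 -0.0732 -0.0825; -0.0732 0.1623 -0.0255; -0.0825 -0.0255 0.3878]

P_post[2,2] = 0.3878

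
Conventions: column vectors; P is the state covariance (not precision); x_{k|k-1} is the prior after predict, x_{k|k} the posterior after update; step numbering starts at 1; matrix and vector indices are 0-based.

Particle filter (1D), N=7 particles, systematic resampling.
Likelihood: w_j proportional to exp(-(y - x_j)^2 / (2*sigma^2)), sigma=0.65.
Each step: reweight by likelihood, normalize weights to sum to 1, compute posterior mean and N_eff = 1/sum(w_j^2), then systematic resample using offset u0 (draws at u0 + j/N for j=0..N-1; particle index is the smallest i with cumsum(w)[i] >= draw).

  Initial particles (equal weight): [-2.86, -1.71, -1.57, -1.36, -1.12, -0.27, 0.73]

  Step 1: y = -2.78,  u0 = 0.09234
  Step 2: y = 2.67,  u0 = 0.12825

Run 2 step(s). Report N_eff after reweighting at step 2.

N_eff = 1.3198

step 1: w=[0.6370, 0.1656, 0.1135, 0.0590, 0.0246, 0.0004, 0.0000]  mean=-2.3909  Neff=2.2218  idx=[0, 0, 0, 0, 1, 2, 3]
step 2: w=[0.0000, 0.0000, 0.0000, 0.0000, 0.0265, 0.1105, 0.8630]  mean=-1.3925  Neff=1.3198  idx=[5, 6, 6, 6, 6, 6, 6]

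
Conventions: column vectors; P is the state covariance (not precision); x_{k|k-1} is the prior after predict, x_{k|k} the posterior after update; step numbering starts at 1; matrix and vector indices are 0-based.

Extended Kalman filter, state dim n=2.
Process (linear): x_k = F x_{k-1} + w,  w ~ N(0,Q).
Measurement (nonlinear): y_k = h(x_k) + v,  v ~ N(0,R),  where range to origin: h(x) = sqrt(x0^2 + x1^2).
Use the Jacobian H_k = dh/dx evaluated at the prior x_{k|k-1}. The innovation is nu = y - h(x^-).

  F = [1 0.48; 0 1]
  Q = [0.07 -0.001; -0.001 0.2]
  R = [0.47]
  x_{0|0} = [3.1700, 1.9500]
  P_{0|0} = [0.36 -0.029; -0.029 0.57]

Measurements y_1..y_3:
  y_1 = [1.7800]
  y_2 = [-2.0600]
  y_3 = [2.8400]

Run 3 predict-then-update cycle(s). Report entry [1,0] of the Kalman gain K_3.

step 1: x^-=[4.1060, 1.9500]  P^-=[0.5335 0.2436; 0.2436 0.7700]  H_jac=[0.9033 0.4290]  S=[1.2358]  K=[0.4745; 0.4454]  nu=[-2.7655]  x^+=[2.7937, 0.7184]  P^+=[0.2552 -0.0176; -0.0176 0.5249]
step 2: x^-=[3.1385, 0.7184]  P^-=[0.4293 0.2334; 0.2334 0.7249]  H_jac=[0.9748 0.2231]  S=[1.0155]  K=[0.4634; 0.3833]  nu=[-5.2797]  x^+=[0.6921, -1.3053]  P^+=[0.2113 0.0530; 0.0530 0.5757]
step 3: x^-=[0.0656, -1.3053]  P^-=[0.4648 0.3284; 0.3284 0.7757]  H_jac=[0.0502 -0.9987]  S=[1.2120]  K=[-0.2513; -0.6256]  nu=[1.5331]  x^+=[-0.3197, -2.2644]  P^+=[0.3883 0.1378; 0.1378 0.3013]

K[1,0] = -0.6256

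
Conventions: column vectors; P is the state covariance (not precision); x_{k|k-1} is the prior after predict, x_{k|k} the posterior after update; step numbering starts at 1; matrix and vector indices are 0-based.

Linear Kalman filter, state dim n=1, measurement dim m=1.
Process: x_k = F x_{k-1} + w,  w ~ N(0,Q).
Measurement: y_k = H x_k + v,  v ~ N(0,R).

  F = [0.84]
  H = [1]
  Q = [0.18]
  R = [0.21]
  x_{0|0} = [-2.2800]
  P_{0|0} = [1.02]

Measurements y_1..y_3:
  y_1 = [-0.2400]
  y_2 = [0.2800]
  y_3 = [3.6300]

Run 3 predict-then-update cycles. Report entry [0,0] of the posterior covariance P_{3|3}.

P_post[0,0] = 0.1176

step 1: x^-=[-1.9152]  P^-=[0.8997]  S=[1.1097]  K=[0.8108]  nu=[1.6752]  x^+=[-0.5570]  P^+=[0.1703]
step 2: x^-=[-0.4679]  P^-=[0.3001]  S=[0.5101]  K=[0.5883]  nu=[0.7479]  x^+=[-0.0279]  P^+=[0.1236]
step 3: x^-=[-0.0234]  P^-=[0.2672]  S=[0.4772]  K=[0.5599]  nu=[3.6534]  x^+=[2.0222]  P^+=[0.1176]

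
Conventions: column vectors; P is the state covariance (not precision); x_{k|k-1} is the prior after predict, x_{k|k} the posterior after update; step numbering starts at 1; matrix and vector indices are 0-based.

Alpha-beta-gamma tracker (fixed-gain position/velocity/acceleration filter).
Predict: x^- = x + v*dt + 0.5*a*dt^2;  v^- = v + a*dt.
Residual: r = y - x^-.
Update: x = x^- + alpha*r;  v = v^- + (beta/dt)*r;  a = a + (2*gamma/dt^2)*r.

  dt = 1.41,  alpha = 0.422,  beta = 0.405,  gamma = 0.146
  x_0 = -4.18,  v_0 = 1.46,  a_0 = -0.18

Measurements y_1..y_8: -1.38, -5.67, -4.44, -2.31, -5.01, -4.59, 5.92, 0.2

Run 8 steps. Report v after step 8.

v_post = 5.7650

step 1: x_pred=-2.3003  r=0.9203  x^+=-1.9120  v^+=1.4705  a^+=-0.0448
step 2: x_pred=0.1170  r=-5.7870  x^+=-2.3251  v^+=-0.2549  a^+=-0.8948
step 3: x_pred=-3.5740  r=-0.8660  x^+=-3.9394  v^+=-1.7653  a^+=-1.0220
step 4: x_pred=-7.4444  r=5.1344  x^+=-5.2777  v^+=-1.7315  a^+=-0.2679
step 5: x_pred=-7.9854  r=2.9754  x^+=-6.7298  v^+=-1.2546  a^+=0.1691
step 6: x_pred=-8.3306  r=3.7406  x^+=-6.7521  v^+=0.0583  a^+=0.7185
step 7: x_pred=-5.9556  r=11.8756  x^+=-0.9441  v^+=4.4825  a^+=2.4627
step 8: x_pred=7.8243  r=-7.6243  x^+=4.6069  v^+=5.7650  a^+=1.3429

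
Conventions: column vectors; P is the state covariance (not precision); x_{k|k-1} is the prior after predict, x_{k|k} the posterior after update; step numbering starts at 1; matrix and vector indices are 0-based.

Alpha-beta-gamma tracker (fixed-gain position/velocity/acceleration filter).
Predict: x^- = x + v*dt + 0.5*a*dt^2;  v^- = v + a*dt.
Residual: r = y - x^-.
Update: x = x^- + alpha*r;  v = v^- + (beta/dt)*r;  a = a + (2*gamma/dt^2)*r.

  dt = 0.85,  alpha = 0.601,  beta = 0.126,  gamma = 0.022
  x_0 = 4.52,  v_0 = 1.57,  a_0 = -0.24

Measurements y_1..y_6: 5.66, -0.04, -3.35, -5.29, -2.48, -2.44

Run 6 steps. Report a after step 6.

a_post = -0.6476

step 1: x_pred=5.7678  r=-0.1078  x^+=5.7030  v^+=1.3500  a^+=-0.2466
step 2: x_pred=6.7615  r=-6.8015  x^+=2.6738  v^+=0.1322  a^+=-0.6608
step 3: x_pred=2.5475  r=-5.8975  x^+=-0.9969  v^+=-1.3036  a^+=-1.0199
step 4: x_pred=-2.4735  r=-2.8165  x^+=-4.1662  v^+=-2.5881  a^+=-1.1915
step 5: x_pred=-6.7965  r=4.3165  x^+=-4.2023  v^+=-2.9610  a^+=-0.9286
step 6: x_pred=-7.0546  r=4.6146  x^+=-4.2812  v^+=-3.0662  a^+=-0.6476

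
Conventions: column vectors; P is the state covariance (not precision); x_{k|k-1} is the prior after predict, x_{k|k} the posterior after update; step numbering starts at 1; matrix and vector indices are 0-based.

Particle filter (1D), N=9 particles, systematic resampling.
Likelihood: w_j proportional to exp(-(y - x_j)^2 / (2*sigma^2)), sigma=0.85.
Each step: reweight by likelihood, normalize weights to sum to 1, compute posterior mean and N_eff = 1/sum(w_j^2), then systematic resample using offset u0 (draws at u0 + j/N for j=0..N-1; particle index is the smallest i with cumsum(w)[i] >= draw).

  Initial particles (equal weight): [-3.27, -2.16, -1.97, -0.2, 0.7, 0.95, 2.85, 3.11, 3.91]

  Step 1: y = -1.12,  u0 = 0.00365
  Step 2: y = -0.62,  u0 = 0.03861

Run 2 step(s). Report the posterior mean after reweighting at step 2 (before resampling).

step 1: w=[0.0223, 0.2586, 0.3315, 0.3043, 0.0552, 0.0282, 0.0000, 0.0000, 0.0000]  mean=-1.2798  Neff=3.6543  idx=[0, 1, 1, 2, 2, 2, 3, 3, 3]
step 2: w=[0.0020, 0.0497, 0.0497, 0.0726, 0.0726, 0.0726, 0.2269, 0.2269, 0.2269]  mean=-0.7865  Neff=5.7062  idx=[1, 3, 5, 6, 6, 7, 7, 8, 8]

post_mean = -0.7865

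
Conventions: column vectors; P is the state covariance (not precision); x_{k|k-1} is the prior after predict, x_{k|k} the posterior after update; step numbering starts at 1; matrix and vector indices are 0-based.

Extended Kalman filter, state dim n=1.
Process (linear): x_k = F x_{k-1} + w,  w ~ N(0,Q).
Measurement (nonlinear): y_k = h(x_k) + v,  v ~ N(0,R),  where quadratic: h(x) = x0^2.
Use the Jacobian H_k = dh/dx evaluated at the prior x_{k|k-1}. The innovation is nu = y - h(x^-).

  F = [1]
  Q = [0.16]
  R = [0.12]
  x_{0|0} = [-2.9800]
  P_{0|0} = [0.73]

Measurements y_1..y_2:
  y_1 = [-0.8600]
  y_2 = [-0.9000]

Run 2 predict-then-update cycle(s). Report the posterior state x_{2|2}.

step 1: x^-=[-2.9800]  P^-=[0.8900]  H_jac=[-5.9600]  S=[31.7342]  K=[-0.1672]  nu=[-9.7404]  x^+=[-1.3519]  P^+=[0.0034]
step 2: x^-=[-1.3519]  P^-=[0.1634]  H_jac=[-2.7038]  S=[1.3143]  K=[-0.3361]  nu=[-2.7276]  x^+=[-0.4352]  P^+=[0.0149]

x_post = [-0.4352]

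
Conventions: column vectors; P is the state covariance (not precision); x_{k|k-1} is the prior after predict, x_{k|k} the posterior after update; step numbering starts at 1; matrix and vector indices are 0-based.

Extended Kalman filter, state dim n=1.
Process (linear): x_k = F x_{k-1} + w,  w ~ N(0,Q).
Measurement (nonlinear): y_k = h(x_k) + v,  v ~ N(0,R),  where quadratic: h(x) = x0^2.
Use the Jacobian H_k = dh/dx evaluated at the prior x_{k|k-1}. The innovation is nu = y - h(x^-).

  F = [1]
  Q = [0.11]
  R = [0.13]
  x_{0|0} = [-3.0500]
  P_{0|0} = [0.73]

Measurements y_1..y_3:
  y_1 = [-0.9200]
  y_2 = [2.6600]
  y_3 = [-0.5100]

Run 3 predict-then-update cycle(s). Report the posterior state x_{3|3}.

step 1: x^-=[-3.0500]  P^-=[0.8400]  H_jac=[-6.1000]  S=[31.3864]  K=[-0.1633]  nu=[-10.2225]  x^+=[-1.3811]  P^+=[0.0035]
step 2: x^-=[-1.3811]  P^-=[0.1135]  H_jac=[-2.7622]  S=[0.9958]  K=[-0.3148]  nu=[0.7525]  x^+=[-1.6180]  P^+=[0.0148]
step 3: x^-=[-1.6180]  P^-=[0.1248]  H_jac=[-3.2360]  S=[1.4370]  K=[-0.2811]  nu=[-3.1279]  x^+=[-0.7388]  P^+=[0.0113]

x_post = [-0.7388]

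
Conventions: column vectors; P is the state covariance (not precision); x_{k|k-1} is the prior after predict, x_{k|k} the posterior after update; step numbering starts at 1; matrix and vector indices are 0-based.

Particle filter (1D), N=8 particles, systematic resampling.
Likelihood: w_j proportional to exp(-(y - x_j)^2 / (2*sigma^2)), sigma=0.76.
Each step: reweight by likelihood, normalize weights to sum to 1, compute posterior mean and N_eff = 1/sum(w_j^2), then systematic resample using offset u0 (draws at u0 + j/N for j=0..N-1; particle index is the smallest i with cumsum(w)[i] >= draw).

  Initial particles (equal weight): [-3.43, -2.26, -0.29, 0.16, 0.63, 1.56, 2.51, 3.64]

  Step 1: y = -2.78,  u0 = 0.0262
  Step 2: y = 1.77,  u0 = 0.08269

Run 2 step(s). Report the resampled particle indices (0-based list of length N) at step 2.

step 1: w=[0.4655, 0.5310, 0.0031, 0.0004, 0.0000, 0.0000, 0.0000, 0.0000]  mean=-2.7974  Neff=2.0055  idx=[0, 0, 0, 0, 1, 1, 1, 1]
step 2: w=[0.0000, 0.0000, 0.0000, 0.0000, 0.2500, 0.2500, 0.2500, 0.2500]  mean=-2.2601  Neff=4.0007  idx=[4, 4, 5, 5, 6, 6, 7, 7]

resampled_idx = [4, 4, 5, 5, 6, 6, 7, 7]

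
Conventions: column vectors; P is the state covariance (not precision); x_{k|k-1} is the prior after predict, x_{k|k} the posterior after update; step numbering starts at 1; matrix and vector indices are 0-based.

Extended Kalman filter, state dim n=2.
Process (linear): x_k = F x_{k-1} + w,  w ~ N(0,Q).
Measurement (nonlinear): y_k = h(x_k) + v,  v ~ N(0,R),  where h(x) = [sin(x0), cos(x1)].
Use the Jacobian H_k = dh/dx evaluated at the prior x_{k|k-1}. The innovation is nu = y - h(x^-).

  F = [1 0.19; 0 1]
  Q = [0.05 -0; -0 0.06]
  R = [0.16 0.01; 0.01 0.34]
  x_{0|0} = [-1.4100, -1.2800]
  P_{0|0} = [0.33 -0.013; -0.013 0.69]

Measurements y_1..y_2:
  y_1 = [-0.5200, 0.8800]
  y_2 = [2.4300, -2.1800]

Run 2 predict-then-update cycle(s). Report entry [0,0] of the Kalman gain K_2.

K[0,0] = -0.6449

step 1: x^-=[-1.6532, -1.2800]  P^-=[0.4000 0.1181; 0.1181 0.7500]  H_jac=[-0.0823 0.0000; 0.0000 0.9580]  S=[0.1627 0.0007; 0.0007 1.0283]  K=[-0.2028 0.1102; -0.0627 0.6987]  nu=[0.4766, 0.5933]  x^+=[-1.6845, -0.8953]  P^+=[0.3808 0.0370; 0.0370 0.2473]
step 2: x^-=[-1.8546, -0.8953]  P^-=[0.4538 0.0840; 0.0840 0.3073]  H_jac=[-0.2800 0.0000; 0.0000 0.7804]  S=[0.1956 -0.0084; -0.0084 0.5272]  K=[-0.6449 0.1141; -0.1009 0.4534]  nu=[3.3900, -2.8053]  x^+=[-4.3607, -2.5091]  P^+=[0.3644 0.0414; 0.0414 0.1962]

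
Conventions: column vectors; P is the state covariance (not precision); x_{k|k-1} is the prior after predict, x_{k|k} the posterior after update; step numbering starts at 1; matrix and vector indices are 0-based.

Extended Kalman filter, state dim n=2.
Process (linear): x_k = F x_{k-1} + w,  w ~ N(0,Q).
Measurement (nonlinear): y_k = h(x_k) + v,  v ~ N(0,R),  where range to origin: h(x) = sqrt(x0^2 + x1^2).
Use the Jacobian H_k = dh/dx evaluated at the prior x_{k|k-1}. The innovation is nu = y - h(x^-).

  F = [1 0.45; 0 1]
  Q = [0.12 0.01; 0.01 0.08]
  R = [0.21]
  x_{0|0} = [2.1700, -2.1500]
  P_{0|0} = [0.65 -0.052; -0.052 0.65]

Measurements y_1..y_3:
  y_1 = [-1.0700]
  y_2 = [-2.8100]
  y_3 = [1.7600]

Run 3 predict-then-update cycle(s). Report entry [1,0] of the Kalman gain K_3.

K[1,0] = -0.2700

step 1: x^-=[1.2025, -2.1500]  P^-=[0.8548 0.2505; 0.2505 0.7300]  H_jac=[0.4881 -0.8728]  S=[0.7563]  K=[0.2627; -0.6807]  nu=[-3.5334]  x^+=[0.2744, 0.2553]  P^+=[0.8026 0.3857; 0.3857 0.3795]
step 2: x^-=[0.3893, 0.2553]  P^-=[1.3467 0.5665; 0.5665 0.4595]  H_jac=[0.8362 0.5484]  S=[1.8094]  K=[0.7940; 0.4011]  nu=[-3.2756]  x^+=[-2.2116, -1.0585]  P^+=[0.2058 -0.0097; -0.0097 0.1685]
step 3: x^-=[-2.6879, -1.0585]  P^-=[0.3511 0.0761; 0.0761 0.2485]  H_jac=[-0.9305 -0.3664]  S=[0.5992]  K=[-0.5918; -0.2700]  nu=[-1.1288]  x^+=[-2.0199, -0.7537]  P^+=[0.1413 -0.0197; -0.0197 0.2048]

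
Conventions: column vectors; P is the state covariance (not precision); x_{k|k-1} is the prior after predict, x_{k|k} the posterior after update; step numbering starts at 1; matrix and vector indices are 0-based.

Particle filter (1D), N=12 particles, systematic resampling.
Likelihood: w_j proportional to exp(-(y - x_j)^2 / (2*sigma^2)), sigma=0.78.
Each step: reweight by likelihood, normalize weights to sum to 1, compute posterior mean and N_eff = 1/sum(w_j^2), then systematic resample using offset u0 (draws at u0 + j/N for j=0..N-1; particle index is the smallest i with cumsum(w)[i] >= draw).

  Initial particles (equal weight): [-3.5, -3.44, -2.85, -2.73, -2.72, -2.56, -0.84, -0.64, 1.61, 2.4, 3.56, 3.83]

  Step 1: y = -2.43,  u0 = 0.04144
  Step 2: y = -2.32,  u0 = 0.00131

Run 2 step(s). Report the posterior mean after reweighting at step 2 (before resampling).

post_mean = -2.7495

step 1: w=[0.0825, 0.0914, 0.1828, 0.1962, 0.1972, 0.2084, 0.0265, 0.0152, 0.0000, 0.0000, 0.0000, 0.0000]  mean=-2.7612  Neff=5.8726  idx=[0, 1, 2, 2, 3, 3, 3, 4, 4, 5, 5, 5]
step 2: w=[0.0336, 0.0376, 0.0836, 0.0836, 0.0918, 0.0918, 0.0918, 0.0924, 0.0924, 0.1005, 0.1005, 0.1005]  mean=-2.7495  Neff=11.2151  idx=[0, 2, 3, 4, 5, 5, 6, 7, 8, 9, 10, 11]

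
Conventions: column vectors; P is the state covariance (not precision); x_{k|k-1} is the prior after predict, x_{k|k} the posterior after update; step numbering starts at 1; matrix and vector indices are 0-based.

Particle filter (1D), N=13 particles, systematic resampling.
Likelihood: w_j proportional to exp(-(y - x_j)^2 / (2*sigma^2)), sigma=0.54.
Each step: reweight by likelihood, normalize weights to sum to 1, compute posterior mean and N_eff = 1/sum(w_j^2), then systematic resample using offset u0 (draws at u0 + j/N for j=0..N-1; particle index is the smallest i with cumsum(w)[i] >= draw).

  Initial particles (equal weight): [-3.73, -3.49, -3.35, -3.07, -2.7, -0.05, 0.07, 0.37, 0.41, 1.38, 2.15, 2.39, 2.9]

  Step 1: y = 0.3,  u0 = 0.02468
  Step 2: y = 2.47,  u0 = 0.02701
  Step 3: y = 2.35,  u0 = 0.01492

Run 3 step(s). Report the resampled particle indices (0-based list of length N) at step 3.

resampled_idx = [1, 2, 3, 4, 5, 6, 7, 8, 8, 9, 10, 11, 12]

step 1: w=[0.0000, 0.0000, 0.0000, 0.0000, 0.0000, 0.2114, 0.2382, 0.2587, 0.2555, 0.0353, 0.0007, 0.0001, 0.0000]  mean=0.2572  Neff=4.2574  idx=[5, 5, 5, 6, 6, 6, 7, 7, 7, 8, 8, 8, 8]
step 2: w=[0.0041, 0.0041, 0.0041, 0.0113, 0.0113, 0.0113, 0.1146, 0.1146, 0.1146, 0.1525, 0.1525, 0.1525, 0.1525]  mean=0.3790  Neff=7.5288  idx=[4, 6, 7, 7, 8, 9, 9, 10, 10, 11, 11, 12, 12]
step 3: w=[0.0077, 0.0686, 0.0686, 0.0686, 0.0686, 0.0897, 0.0897, 0.0897, 0.0897, 0.0897, 0.0897, 0.0897, 0.0897]  mean=0.3964  Neff=12.0029  idx=[1, 2, 3, 4, 5, 6, 7, 8, 8, 9, 10, 11, 12]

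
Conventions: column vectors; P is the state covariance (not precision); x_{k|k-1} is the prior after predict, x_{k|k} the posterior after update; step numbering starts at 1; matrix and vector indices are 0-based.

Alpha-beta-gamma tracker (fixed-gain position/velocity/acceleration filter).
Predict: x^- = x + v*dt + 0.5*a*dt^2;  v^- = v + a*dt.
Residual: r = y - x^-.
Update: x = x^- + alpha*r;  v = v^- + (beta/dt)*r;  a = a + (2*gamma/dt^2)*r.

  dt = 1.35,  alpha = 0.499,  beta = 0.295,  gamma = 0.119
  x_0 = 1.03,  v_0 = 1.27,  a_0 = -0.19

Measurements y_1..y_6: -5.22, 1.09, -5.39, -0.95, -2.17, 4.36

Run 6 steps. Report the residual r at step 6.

step 1: x_pred=2.5714  r=-7.7914  x^+=-1.3165  v^+=-0.6891  a^+=-1.2075
step 2: x_pred=-3.3471  r=4.4371  x^+=-1.1330  v^+=-1.3496  a^+=-0.6280
step 3: x_pred=-3.5272  r=-1.8628  x^+=-4.4567  v^+=-2.6045  a^+=-0.8713
step 4: x_pred=-8.7667  r=7.8167  x^+=-4.8662  v^+=-2.0726  a^+=0.1495
step 5: x_pred=-7.5280  r=5.3580  x^+=-4.8544  v^+=-0.7000  a^+=0.8492
step 6: x_pred=-5.0255  r=9.3855  x^+=-0.3422  v^+=2.4973  a^+=2.0748

resid = 9.3855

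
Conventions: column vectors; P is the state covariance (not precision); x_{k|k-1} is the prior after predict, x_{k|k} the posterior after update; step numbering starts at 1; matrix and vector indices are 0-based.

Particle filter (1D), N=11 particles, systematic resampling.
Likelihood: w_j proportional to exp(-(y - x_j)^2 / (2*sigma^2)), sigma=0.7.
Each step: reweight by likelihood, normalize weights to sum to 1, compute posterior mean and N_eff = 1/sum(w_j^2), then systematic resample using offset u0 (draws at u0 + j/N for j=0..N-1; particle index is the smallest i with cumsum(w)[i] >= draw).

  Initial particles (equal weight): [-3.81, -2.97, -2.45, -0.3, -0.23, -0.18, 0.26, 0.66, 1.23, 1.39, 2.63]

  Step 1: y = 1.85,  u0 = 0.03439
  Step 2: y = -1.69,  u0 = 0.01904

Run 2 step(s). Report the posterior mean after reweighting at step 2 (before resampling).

post_mean = 0.3479

step 1: w=[0.0000, 0.0000, 0.0000, 0.0038, 0.0051, 0.0063, 0.0320, 0.0996, 0.2855, 0.3405, 0.2271]  mean=1.4925  Neff=3.8450  idx=[6, 7, 8, 8, 8, 9, 9, 9, 9, 10, 10]
step 2: w=[0.8270, 0.1430, 0.0067, 0.0067, 0.0067, 0.0025, 0.0025, 0.0025, 0.0025, 0.0000, 0.0000]  mean=0.3479  Neff=1.4194  idx=[0, 0, 0, 0, 0, 0, 0, 0, 0, 1, 1]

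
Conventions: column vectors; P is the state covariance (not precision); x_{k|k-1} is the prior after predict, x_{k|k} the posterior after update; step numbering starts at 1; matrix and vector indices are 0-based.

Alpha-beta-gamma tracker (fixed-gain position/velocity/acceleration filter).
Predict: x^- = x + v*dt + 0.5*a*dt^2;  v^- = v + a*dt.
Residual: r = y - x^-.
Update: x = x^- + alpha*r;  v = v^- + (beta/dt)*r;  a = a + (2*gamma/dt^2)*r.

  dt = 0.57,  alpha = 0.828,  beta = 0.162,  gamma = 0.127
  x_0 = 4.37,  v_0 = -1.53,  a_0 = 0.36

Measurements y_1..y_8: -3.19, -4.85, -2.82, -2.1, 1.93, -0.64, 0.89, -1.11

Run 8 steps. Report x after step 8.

step 1: x_pred=3.5564  r=-6.7464  x^+=-2.0296  v^+=-3.2422  a^+=-4.9142
step 2: x_pred=-4.6760  r=-0.1740  x^+=-4.8201  v^+=-6.0927  a^+=-5.0502
step 3: x_pred=-9.1133  r=6.2933  x^+=-3.9025  v^+=-7.1827  a^+=-0.1302
step 4: x_pred=-8.0178  r=5.9178  x^+=-3.1179  v^+=-5.5751  a^+=4.4962
step 5: x_pred=-5.5652  r=7.4952  x^+=0.6408  v^+=-0.8820  a^+=10.3558
step 6: x_pred=1.8204  r=-2.4604  x^+=-0.2168  v^+=4.3215  a^+=8.4323
step 7: x_pred=3.6163  r=-2.7263  x^+=1.3589  v^+=8.3531  a^+=6.3010
step 8: x_pred=7.1438  r=-8.2538  x^+=0.3096  v^+=9.5988  a^+=-0.1516

x_post = 0.3096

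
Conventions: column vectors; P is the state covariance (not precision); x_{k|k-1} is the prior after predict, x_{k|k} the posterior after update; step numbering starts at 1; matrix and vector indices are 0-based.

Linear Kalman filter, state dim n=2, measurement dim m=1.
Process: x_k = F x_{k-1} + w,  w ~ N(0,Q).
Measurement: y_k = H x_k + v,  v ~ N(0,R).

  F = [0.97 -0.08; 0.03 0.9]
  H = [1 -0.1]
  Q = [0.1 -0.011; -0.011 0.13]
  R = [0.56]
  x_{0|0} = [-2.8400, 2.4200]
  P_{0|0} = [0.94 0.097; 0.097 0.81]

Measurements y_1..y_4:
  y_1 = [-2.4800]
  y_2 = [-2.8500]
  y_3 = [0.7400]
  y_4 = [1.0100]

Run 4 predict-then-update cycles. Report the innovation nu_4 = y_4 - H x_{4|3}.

innov = [2.5281]

step 1: x^-=[-2.9484, 2.0928]  P^-=[0.9746 0.0425; 0.0425 0.7922]  S=[1.5340]  K=[0.6325; -0.0239]  nu=[0.6777]  x^+=[-2.5197, 2.0766]  P^+=[0.3608 0.0657; 0.0657 0.7913]
step 2: x^-=[-2.6103, 1.7933]  P^-=[0.4343 -0.0003; -0.0003 0.7748]  S=[1.0021]  K=[0.4334; -0.0776]  nu=[-0.0604]  x^+=[-2.6364, 1.7980]  P^+=[0.2461 0.0334; 0.0334 0.7688]
step 3: x^-=[-2.7012, 1.5391]  P^-=[0.3313 -0.0301; -0.0301 0.7548]  S=[0.9048]  K=[0.3694; -0.1167]  nu=[3.5951]  x^+=[-1.3731, 1.1197]  P^+=[0.2078 0.0089; 0.0089 0.7424]
step 4: x^-=[-1.4214, 0.9665]  P^-=[0.2989 -0.0506; -0.0506 0.7320]  S=[0.8763]  K=[0.3468; -0.1413]  nu=[2.5281]  x^+=[-0.5446, 0.6092]  P^+=[0.1935 -0.0077; -0.0077 0.7145]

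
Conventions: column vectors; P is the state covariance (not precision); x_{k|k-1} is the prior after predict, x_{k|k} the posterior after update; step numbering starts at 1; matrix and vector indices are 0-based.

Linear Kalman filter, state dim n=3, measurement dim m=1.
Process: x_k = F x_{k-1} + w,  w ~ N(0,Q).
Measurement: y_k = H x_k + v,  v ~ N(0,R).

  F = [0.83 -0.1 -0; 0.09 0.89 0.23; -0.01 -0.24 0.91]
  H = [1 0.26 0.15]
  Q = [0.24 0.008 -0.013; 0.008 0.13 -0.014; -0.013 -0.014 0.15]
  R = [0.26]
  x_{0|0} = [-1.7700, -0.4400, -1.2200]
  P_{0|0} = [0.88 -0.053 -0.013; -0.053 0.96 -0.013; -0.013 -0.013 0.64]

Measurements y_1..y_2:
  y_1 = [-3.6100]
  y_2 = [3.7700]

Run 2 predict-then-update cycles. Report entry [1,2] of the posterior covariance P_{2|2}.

step 1: x^-=[-1.4251, -0.8315, -0.9869]  P^-=[0.8646 -0.0526 0.0046; -0.0526 0.9170 -0.0951; 0.0046 -0.0951 0.7410]  S=[1.1699]  K=[0.7280; 0.1467; 0.0778]  nu=[-1.8207]  x^+=[-2.7505, -1.0986, -1.1286]  P^+=[0.2447 -0.1775 -0.0617; -0.1775 0.8919 -0.1085; -0.0617 -0.1085 0.7339]
step 2: x^-=[-2.1730, -1.4848, -0.7358]  P^-=[0.4469 -0.1919 0.0049; -0.1919 0.8019 -0.1325; 0.0049 -0.1325 0.8568]  S=[0.6718]  K=[0.5921; -0.0049; 0.1473]  nu=[6.4395]  x^+=[1.6400, -1.5162, 0.2125]  P^+=[0.2114 -0.1899 -0.0537; -0.1899 0.8019 -0.1320; -0.0537 -0.1320 0.8423]

P_post[1,2] = -0.1320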